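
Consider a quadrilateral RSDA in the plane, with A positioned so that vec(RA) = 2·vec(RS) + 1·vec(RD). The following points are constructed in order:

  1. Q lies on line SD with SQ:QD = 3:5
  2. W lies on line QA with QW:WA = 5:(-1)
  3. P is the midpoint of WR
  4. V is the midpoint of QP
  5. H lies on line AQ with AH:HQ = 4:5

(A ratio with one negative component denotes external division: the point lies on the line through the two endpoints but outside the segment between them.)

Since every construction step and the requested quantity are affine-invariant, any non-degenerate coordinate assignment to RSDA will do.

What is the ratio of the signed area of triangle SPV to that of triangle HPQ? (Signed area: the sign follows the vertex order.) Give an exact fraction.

Assign R = (0, 0), S = (1, 0), D = (0, 1), A = (2, 1) — the answer is frame-independent, so this choice is without loss of generality.
1. Q lies on line SD with SQ:QD = 3:5 ⇒ Q = (5/8, 3/8)
2. W lies on line QA with QW:WA = 5:(-1) ⇒ W = (75/32, 37/32)
3. P is the midpoint of WR ⇒ P = (75/64, 37/64)
4. V is the midpoint of QP ⇒ V = (115/128, 61/128)
5. H lies on line AQ with AH:HQ = 4:5 ⇒ H = (25/18, 13/18)
2·[SPV] = 9/64, 2·[HPQ] = -5/144
[SPV]:[HPQ] = 9/64:-5/144 = -81/20

[SPV]:[HPQ] = -81/20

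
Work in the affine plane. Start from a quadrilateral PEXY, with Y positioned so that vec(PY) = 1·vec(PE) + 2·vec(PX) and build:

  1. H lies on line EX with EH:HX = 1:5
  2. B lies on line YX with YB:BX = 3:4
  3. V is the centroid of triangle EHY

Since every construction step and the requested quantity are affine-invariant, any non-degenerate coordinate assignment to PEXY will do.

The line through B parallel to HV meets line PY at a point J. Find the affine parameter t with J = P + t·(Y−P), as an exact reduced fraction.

Set P = (0, 0), E = (1, 0), X = (0, 1), Y = (1, 2); any affine frame gives the same invariant.
1. H lies on line EX with EH:HX = 1:5 ⇒ H = (5/6, 1/6)
2. B lies on line YX with YB:BX = 3:4 ⇒ B = (4/7, 11/7)
3. V is the centroid of triangle EHY ⇒ V = (17/18, 13/18)
through B parallel to HV: direction (1/9, 5/9); meets PY at J = (3/7, 6/7)
J = P + t·(Y−P) with t = 3/7

t = 3/7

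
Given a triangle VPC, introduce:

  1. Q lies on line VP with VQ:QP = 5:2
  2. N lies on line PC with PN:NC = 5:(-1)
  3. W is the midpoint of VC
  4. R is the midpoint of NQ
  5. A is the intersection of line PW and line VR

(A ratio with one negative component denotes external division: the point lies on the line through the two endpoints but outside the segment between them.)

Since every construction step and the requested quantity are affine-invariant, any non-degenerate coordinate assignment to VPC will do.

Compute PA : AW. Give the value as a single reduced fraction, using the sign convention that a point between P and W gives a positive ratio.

Assign V = (0, 0), P = (1, 0), C = (0, 1) — the answer is frame-independent, so this choice is without loss of generality.
1. Q lies on line VP with VQ:QP = 5:2 ⇒ Q = (5/7, 0)
2. N lies on line PC with PN:NC = 5:(-1) ⇒ N = (-1/4, 5/4)
3. W is the midpoint of VC ⇒ W = (0, 1/2)
4. R is the midpoint of NQ ⇒ R = (13/56, 5/8)
5. A is the intersection of line PW and line VR ⇒ A = (13/83, 35/83)
A = P + t·(W−P) with t = 70/83, so PA:AW = t:(1−t) = 70/83:13/83

PA:AW = 70/13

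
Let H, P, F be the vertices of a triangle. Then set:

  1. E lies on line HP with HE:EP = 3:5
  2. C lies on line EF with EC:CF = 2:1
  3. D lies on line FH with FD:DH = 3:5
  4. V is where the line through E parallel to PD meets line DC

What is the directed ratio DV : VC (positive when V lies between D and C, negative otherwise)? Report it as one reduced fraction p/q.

Set H = (0, 0), P = (1, 0), F = (0, 1); any affine frame gives the same invariant.
1. E lies on line HP with HE:EP = 3:5 ⇒ E = (3/8, 0)
2. C lies on line EF with EC:CF = 2:1 ⇒ C = (1/8, 2/3)
3. D lies on line FH with FD:DH = 3:5 ⇒ D = (0, 5/8)
4. V is where the line through E parallel to PD meets line DC ⇒ V = (-75/184, 45/92)
V = D + t·(C−D) with t = -75/23, so DV:VC = t:(1−t) = -75/23:98/23

DV:VC = -75/98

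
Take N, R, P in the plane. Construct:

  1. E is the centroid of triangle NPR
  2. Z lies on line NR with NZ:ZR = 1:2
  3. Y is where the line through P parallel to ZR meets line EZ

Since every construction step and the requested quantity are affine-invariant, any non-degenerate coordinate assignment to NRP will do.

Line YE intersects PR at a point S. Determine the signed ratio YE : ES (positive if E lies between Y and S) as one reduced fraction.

Assign N = (0, 0), R = (1, 0), P = (0, 1) — the answer is frame-independent, so this choice is without loss of generality.
1. E is the centroid of triangle NPR ⇒ E = (1/3, 1/3)
2. Z lies on line NR with NZ:ZR = 1:2 ⇒ Z = (1/3, 0)
3. Y is where the line through P parallel to ZR meets line EZ ⇒ Y = (1/3, 1)
line YE meets PR at S = (1/3, 2/3)
E = Y + t·(S−Y) with t = 2, so YE:ES = 2:-1

YE:ES = -2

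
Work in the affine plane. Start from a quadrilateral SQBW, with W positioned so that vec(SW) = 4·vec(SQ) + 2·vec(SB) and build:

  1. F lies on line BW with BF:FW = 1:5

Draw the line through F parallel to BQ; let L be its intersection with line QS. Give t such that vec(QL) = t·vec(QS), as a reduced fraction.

Work in coordinates with S = (0, 0), Q = (1, 0), B = (0, 1), W = (4, 2).
1. F lies on line BW with BF:FW = 1:5 ⇒ F = (2/3, 7/6)
through F parallel to BQ: direction (1, -1); meets QS at L = (11/6, 0)
L = Q + t·(S−Q) with t = -5/6

t = -5/6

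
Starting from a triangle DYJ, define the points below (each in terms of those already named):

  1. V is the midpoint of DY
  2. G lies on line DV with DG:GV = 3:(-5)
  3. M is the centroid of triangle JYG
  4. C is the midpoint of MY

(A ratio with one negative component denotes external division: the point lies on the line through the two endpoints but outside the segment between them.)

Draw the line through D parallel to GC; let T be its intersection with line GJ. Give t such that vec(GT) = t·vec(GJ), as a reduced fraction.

t = -3/28

Set D = (0, 0), Y = (1, 0), J = (0, 1); any affine frame gives the same invariant.
1. V is the midpoint of DY ⇒ V = (1/2, 0)
2. G lies on line DV with DG:GV = 3:(-5) ⇒ G = (-3/4, 0)
3. M is the centroid of triangle JYG ⇒ M = (1/12, 1/3)
4. C is the midpoint of MY ⇒ C = (13/24, 1/6)
through D parallel to GC: direction (31/24, 1/6); meets GJ at T = (-93/112, -3/28)
T = G + t·(J−G) with t = -3/28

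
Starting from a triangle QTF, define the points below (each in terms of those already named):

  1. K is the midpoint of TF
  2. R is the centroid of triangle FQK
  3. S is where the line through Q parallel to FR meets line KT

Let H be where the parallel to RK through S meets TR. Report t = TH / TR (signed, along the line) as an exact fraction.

t = 3

Choose coordinates Q = (0, 0), T = (1, 0), F = (0, 1).
1. K is the midpoint of TF ⇒ K = (1/2, 1/2)
2. R is the centroid of triangle FQK ⇒ R = (1/6, 1/2)
3. S is where the line through Q parallel to FR meets line KT ⇒ S = (-1/2, 3/2)
through S parallel to RK: direction (1/3, 0); meets TR at H = (-3/2, 3/2)
H = T + t·(R−T) with t = 3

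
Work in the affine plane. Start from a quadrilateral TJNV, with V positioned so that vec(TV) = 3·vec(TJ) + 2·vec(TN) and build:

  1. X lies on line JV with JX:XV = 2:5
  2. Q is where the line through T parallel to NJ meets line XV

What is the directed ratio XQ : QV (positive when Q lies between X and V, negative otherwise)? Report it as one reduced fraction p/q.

XQ:QV = -3/7

Choose coordinates T = (0, 0), J = (1, 0), N = (0, 1), V = (3, 2).
1. X lies on line JV with JX:XV = 2:5 ⇒ X = (11/7, 4/7)
2. Q is where the line through T parallel to NJ meets line XV ⇒ Q = (1/2, -1/2)
Q = X + t·(V−X) with t = -3/4, so XQ:QV = t:(1−t) = -3/4:7/4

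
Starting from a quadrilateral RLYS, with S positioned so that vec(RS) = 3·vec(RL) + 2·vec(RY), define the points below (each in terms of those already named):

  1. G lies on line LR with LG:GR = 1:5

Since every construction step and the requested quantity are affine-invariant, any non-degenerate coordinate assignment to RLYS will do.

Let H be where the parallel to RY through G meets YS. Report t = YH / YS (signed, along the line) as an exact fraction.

t = 5/18

Work in coordinates with R = (0, 0), L = (1, 0), Y = (0, 1), S = (3, 2).
1. G lies on line LR with LG:GR = 1:5 ⇒ G = (5/6, 0)
through G parallel to RY: direction (0, 1); meets YS at H = (5/6, 23/18)
H = Y + t·(S−Y) with t = 5/18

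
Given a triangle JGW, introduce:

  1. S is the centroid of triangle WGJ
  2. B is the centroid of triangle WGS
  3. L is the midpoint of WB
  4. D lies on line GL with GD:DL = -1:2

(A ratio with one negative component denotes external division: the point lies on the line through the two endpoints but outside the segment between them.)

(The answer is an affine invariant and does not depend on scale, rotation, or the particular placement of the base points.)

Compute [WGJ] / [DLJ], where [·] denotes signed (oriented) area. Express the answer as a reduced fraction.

[WGJ]:[DLJ] = -9/13

Choose coordinates J = (0, 0), G = (1, 0), W = (0, 1).
1. S is the centroid of triangle WGJ ⇒ S = (1/3, 1/3)
2. B is the centroid of triangle WGS ⇒ B = (4/9, 4/9)
3. L is the midpoint of WB ⇒ L = (2/9, 13/18)
4. D lies on line GL with GD:DL = -1:2 ⇒ D = (16/9, -13/18)
2·[WGJ] = -1, 2·[DLJ] = 13/9
[WGJ]:[DLJ] = -1:13/9 = -9/13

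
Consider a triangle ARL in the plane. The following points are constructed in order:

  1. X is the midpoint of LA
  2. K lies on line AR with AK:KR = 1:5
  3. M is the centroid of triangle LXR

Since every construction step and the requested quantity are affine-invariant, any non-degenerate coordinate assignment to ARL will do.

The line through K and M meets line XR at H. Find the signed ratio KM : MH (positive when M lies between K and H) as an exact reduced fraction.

KM:MH = -7/2

Choose coordinates A = (0, 0), R = (1, 0), L = (0, 1).
1. X is the midpoint of LA ⇒ X = (0, 1/2)
2. K lies on line AR with AK:KR = 1:5 ⇒ K = (1/6, 0)
3. M is the centroid of triangle LXR ⇒ M = (1/3, 1/2)
line KM meets XR at H = (2/7, 5/14)
M = K + t·(H−K) with t = 7/5, so KM:MH = 7/5:-2/5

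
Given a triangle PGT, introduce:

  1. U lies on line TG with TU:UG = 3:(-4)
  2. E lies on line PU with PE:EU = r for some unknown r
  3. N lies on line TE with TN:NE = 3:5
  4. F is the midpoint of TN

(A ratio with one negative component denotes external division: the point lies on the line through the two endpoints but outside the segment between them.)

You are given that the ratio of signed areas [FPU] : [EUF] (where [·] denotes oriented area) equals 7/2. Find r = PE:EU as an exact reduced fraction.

Work in coordinates with P = (0, 0), G = (1, 0), T = (0, 1).
1. U lies on line TG with TU:UG = 3:(-4) ⇒ U = (-3, 4)
2. With PE:EU = r, write λ = r/(r+1) so E = P + λ·(U−P); E is affine-linear in λ
3. N lies on line TE with TN:NE = 3:5 ⇒ N is an affine combination of earlier points and hence also affine-linear in λ
4. F is the midpoint of TN ⇒ F is an affine combination of earlier points and hence also affine-linear in λ
Every point depending on E is an affine combination of E and λ-independent points, so each such coordinate is linear in λ; the λ² term in each signed area is a multiple of (U−P)×(U−P) = 0, so 2·[FPU] and 2·[EUF] are each linear in λ. Evaluating at λ=0 and λ=1:
  2·[FPU] = -39/16,   2·[EUF] = 39/16·λ − 39/16
So [FPU]:[EUF] = (-39/16) / (39/16·λ − 39/16). Setting this equal to 7/2:
  -39/16 = 7/2·(39/16·λ − 39/16)  ⇒  λ = 5/7
Then r = λ/(1−λ) = (5/7)/(2/7) = 5/2. Check: with r = 5/2, E = (-15/7, 20/7) and [FPU]:[EUF] = 7/2 as required.

r = 5/2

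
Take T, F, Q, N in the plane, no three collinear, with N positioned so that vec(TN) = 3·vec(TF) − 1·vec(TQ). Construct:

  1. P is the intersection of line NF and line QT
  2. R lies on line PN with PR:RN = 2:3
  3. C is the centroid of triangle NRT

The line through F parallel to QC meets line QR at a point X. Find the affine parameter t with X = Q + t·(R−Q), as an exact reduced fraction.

t = -1/3

Choose coordinates T = (0, 0), F = (1, 0), Q = (0, 1), N = (3, -1).
1. P is the intersection of line NF and line QT ⇒ P = (0, 1/2)
2. R lies on line PN with PR:RN = 2:3 ⇒ R = (6/5, -1/10)
3. C is the centroid of triangle NRT ⇒ C = (7/5, -11/30)
through F parallel to QC: direction (7/5, -41/30); meets QR at X = (-2/5, 41/30)
X = Q + t·(R−Q) with t = -1/3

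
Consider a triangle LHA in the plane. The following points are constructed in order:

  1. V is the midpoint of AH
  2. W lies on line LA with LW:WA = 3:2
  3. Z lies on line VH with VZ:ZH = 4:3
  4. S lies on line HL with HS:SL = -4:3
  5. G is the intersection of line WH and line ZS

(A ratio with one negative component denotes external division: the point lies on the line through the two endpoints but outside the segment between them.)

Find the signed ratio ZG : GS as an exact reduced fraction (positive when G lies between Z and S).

Work in coordinates with L = (0, 0), H = (1, 0), A = (0, 1).
1. V is the midpoint of AH ⇒ V = (1/2, 1/2)
2. W lies on line LA with LW:WA = 3:2 ⇒ W = (0, 3/5)
3. Z lies on line VH with VZ:ZH = 4:3 ⇒ Z = (11/14, 3/14)
4. S lies on line HL with HS:SL = -4:3 ⇒ S = (-3, 0)
5. G is the intersection of line WH and line ZS ⇒ G = (19/29, 6/29)
G = Z + t·(S−Z) with t = 1/29, so ZG:GS = t:(1−t) = 1/29:28/29

ZG:GS = 1/28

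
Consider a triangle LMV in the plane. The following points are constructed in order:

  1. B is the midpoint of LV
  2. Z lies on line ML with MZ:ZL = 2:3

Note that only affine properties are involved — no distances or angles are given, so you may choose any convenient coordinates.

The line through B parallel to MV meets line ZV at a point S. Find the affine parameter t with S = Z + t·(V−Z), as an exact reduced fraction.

Work in coordinates with L = (0, 0), M = (1, 0), V = (0, 1).
1. B is the midpoint of LV ⇒ B = (0, 1/2)
2. Z lies on line ML with MZ:ZL = 2:3 ⇒ Z = (3/5, 0)
through B parallel to MV: direction (-1, 1); meets ZV at S = (3/4, -1/4)
S = Z + t·(V−Z) with t = -1/4

t = -1/4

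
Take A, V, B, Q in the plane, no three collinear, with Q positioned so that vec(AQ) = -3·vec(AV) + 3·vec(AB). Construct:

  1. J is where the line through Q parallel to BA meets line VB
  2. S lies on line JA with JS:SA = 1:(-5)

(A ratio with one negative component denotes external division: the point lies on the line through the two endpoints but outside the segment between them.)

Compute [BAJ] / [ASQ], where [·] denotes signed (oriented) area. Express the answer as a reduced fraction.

Work in coordinates with A = (0, 0), V = (1, 0), B = (0, 1), Q = (-3, 3).
1. J is where the line through Q parallel to BA meets line VB ⇒ J = (-3, 4)
2. S lies on line JA with JS:SA = 1:(-5) ⇒ S = (-15/4, 5)
2·[BAJ] = -3, 2·[ASQ] = 15/4
[BAJ]:[ASQ] = -3:15/4 = -4/5

[BAJ]:[ASQ] = -4/5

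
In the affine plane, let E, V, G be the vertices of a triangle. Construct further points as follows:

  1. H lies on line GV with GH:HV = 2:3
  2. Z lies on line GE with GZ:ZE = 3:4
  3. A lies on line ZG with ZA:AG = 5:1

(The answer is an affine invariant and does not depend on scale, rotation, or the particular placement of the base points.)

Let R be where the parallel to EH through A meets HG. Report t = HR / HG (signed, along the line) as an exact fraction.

t = 13/14

Assign E = (0, 0), V = (1, 0), G = (0, 1) — the answer is frame-independent, so this choice is without loss of generality.
1. H lies on line GV with GH:HV = 2:3 ⇒ H = (2/5, 3/5)
2. Z lies on line GE with GZ:ZE = 3:4 ⇒ Z = (0, 4/7)
3. A lies on line ZG with ZA:AG = 5:1 ⇒ A = (0, 13/14)
through A parallel to EH: direction (2/5, 3/5); meets HG at R = (1/35, 34/35)
R = H + t·(G−H) with t = 13/14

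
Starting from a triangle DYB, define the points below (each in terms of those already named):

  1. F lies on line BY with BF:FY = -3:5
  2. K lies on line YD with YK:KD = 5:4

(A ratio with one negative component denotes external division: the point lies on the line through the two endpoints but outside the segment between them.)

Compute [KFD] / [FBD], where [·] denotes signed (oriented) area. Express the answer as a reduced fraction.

Assign D = (0, 0), Y = (1, 0), B = (0, 1) — the answer is frame-independent, so this choice is without loss of generality.
1. F lies on line BY with BF:FY = -3:5 ⇒ F = (-3/2, 5/2)
2. K lies on line YD with YK:KD = 5:4 ⇒ K = (4/9, 0)
2·[KFD] = 10/9, 2·[FBD] = -3/2
[KFD]:[FBD] = 10/9:-3/2 = -20/27

[KFD]:[FBD] = -20/27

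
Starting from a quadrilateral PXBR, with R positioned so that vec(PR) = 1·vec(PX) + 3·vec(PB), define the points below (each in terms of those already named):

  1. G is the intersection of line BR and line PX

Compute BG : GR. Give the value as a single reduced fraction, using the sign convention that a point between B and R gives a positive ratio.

Work in coordinates with P = (0, 0), X = (1, 0), B = (0, 1), R = (1, 3).
1. G is the intersection of line BR and line PX ⇒ G = (-1/2, 0)
G = B + t·(R−B) with t = -1/2, so BG:GR = t:(1−t) = -1/2:3/2

BG:GR = -1/3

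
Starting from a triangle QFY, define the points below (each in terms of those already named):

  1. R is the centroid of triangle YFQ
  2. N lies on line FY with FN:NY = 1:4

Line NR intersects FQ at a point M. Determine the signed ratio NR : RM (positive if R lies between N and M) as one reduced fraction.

Assign Q = (0, 0), F = (1, 0), Y = (0, 1) — the answer is frame-independent, so this choice is without loss of generality.
1. R is the centroid of triangle YFQ ⇒ R = (1/3, 1/3)
2. N lies on line FY with FN:NY = 1:4 ⇒ N = (4/5, 1/5)
line NR meets FQ at M = (3/2, 0)
R = N + t·(M−N) with t = -2/3, so NR:RM = -2/3:5/3

NR:RM = -2/5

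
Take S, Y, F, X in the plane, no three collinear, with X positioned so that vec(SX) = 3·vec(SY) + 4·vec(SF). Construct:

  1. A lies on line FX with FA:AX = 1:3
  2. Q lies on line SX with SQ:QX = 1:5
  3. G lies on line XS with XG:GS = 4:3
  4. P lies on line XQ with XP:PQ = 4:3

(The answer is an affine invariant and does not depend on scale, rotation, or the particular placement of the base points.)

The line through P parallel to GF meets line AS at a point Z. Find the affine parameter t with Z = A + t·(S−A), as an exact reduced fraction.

t = 1/12

Assign S = (0, 0), Y = (1, 0), F = (0, 1), X = (3, 4) — the answer is frame-independent, so this choice is without loss of generality.
1. A lies on line FX with FA:AX = 1:3 ⇒ A = (3/4, 7/4)
2. Q lies on line SX with SQ:QX = 1:5 ⇒ Q = (1/2, 2/3)
3. G lies on line XS with XG:GS = 4:3 ⇒ G = (9/7, 12/7)
4. P lies on line XQ with XP:PQ = 4:3 ⇒ P = (11/7, 44/21)
through P parallel to GF: direction (-9/7, -5/7); meets AS at Z = (11/16, 77/48)
Z = A + t·(S−A) with t = 1/12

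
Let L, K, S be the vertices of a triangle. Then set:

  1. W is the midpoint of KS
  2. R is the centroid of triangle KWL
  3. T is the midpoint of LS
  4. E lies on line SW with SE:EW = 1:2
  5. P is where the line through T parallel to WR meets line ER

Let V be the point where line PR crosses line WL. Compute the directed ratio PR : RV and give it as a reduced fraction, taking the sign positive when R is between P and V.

Assign L = (0, 0), K = (1, 0), S = (0, 1) — the answer is frame-independent, so this choice is without loss of generality.
1. W is the midpoint of KS ⇒ W = (1/2, 1/2)
2. R is the centroid of triangle KWL ⇒ R = (1/2, 1/6)
3. T is the midpoint of LS ⇒ T = (0, 1/2)
4. E lies on line SW with SE:EW = 1:2 ⇒ E = (1/6, 5/6)
5. P is where the line through T parallel to WR meets line ER ⇒ P = (0, 7/6)
line PR meets WL at V = (7/18, 7/18)
R = P + t·(V−P) with t = 9/7, so PR:RV = 9/7:-2/7

PR:RV = -9/2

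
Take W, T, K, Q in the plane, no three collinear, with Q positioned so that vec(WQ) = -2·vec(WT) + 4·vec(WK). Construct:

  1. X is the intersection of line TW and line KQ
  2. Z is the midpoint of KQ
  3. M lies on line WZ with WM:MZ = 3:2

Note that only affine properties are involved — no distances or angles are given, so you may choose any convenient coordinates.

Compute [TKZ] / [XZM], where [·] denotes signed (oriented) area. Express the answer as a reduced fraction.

Set W = (0, 0), T = (1, 0), K = (0, 1), Q = (-2, 4); any affine frame gives the same invariant.
1. X is the intersection of line TW and line KQ ⇒ X = (2/3, 0)
2. Z is the midpoint of KQ ⇒ Z = (-1, 5/2)
3. M lies on line WZ with WM:MZ = 3:2 ⇒ M = (-3/5, 3/2)
2·[TKZ] = -1/2, 2·[XZM] = 2/3
[TKZ]:[XZM] = -1/2:2/3 = -3/4

[TKZ]:[XZM] = -3/4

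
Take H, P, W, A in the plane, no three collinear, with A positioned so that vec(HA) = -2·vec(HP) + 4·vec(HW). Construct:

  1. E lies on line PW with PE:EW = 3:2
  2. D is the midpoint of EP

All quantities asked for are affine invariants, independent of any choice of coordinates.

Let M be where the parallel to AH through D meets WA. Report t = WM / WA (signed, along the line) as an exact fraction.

t = -7/10

Set H = (0, 0), P = (1, 0), W = (0, 1), A = (-2, 4); any affine frame gives the same invariant.
1. E lies on line PW with PE:EW = 3:2 ⇒ E = (2/5, 3/5)
2. D is the midpoint of EP ⇒ D = (7/10, 3/10)
through D parallel to AH: direction (2, -4); meets WA at M = (7/5, -11/10)
M = W + t·(A−W) with t = -7/10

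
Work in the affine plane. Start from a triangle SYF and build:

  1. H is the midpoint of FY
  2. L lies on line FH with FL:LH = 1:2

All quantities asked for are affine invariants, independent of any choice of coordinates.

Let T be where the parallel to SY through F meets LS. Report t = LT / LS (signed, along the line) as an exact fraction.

Choose coordinates S = (0, 0), Y = (1, 0), F = (0, 1).
1. H is the midpoint of FY ⇒ H = (1/2, 1/2)
2. L lies on line FH with FL:LH = 1:2 ⇒ L = (1/6, 5/6)
through F parallel to SY: direction (1, 0); meets LS at T = (1/5, 1)
T = L + t·(S−L) with t = -1/5

t = -1/5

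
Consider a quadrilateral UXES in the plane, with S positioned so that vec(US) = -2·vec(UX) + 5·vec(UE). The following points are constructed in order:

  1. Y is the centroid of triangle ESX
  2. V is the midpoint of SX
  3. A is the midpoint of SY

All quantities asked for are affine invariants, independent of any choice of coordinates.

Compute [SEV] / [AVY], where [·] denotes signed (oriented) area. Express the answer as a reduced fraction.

[SEV]:[AVY] = -6

Assign U = (0, 0), X = (1, 0), E = (0, 1), S = (-2, 5) — the answer is frame-independent, so this choice is without loss of generality.
1. Y is the centroid of triangle ESX ⇒ Y = (-1/3, 2)
2. V is the midpoint of SX ⇒ V = (-1/2, 5/2)
3. A is the midpoint of SY ⇒ A = (-7/6, 7/2)
2·[SEV] = 1, 2·[AVY] = -1/6
[SEV]:[AVY] = 1:-1/6 = -6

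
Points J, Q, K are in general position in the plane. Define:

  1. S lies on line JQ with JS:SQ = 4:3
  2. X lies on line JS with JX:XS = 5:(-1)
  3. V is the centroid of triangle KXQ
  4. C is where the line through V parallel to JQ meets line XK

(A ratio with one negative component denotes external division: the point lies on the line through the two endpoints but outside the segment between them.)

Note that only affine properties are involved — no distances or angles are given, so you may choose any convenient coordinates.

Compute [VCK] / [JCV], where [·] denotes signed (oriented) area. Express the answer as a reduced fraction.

Set J = (0, 0), Q = (1, 0), K = (0, 1); any affine frame gives the same invariant.
1. S lies on line JQ with JS:SQ = 4:3 ⇒ S = (4/7, 0)
2. X lies on line JS with JX:XS = 5:(-1) ⇒ X = (5/7, 0)
3. V is the centroid of triangle KXQ ⇒ V = (4/7, 1/3)
4. C is where the line through V parallel to JQ meets line XK ⇒ C = (10/21, 1/3)
2·[VCK] = -4/63, 2·[JCV] = -2/63
[VCK]:[JCV] = -4/63:-2/63 = 2

[VCK]:[JCV] = 2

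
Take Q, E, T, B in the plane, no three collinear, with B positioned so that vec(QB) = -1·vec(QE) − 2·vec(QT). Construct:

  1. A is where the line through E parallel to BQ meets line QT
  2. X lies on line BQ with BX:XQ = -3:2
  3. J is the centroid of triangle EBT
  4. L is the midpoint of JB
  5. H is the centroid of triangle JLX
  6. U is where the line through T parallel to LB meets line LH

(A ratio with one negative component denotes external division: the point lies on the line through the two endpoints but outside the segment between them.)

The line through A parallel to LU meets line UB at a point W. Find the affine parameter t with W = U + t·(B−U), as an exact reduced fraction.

t = -11

Set Q = (0, 0), E = (1, 0), T = (0, 1), B = (-1, -2); any affine frame gives the same invariant.
1. A is where the line through E parallel to BQ meets line QT ⇒ A = (0, -2)
2. X lies on line BQ with BX:XQ = -3:2 ⇒ X = (2, 4)
3. J is the centroid of triangle EBT ⇒ J = (0, -1/3)
4. L is the midpoint of JB ⇒ L = (-1/2, -7/6)
5. H is the centroid of triangle JLX ⇒ H = (1/2, 5/6)
6. U is where the line through T parallel to LB meets line LH ⇒ U = (7/2, 41/6)
through A parallel to LU: direction (4, 8); meets UB at W = (53, 104)
W = U + t·(B−U) with t = -11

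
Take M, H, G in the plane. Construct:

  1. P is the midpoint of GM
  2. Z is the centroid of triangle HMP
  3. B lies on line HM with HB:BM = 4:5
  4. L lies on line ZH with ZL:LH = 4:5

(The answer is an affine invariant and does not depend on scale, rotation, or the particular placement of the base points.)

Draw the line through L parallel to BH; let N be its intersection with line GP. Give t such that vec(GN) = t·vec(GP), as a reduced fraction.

Set M = (0, 0), H = (1, 0), G = (0, 1); any affine frame gives the same invariant.
1. P is the midpoint of GM ⇒ P = (0, 1/2)
2. Z is the centroid of triangle HMP ⇒ Z = (1/3, 1/6)
3. B lies on line HM with HB:BM = 4:5 ⇒ B = (5/9, 0)
4. L lies on line ZH with ZL:LH = 4:5 ⇒ L = (17/27, 5/54)
through L parallel to BH: direction (4/9, 0); meets GP at N = (0, 5/54)
N = G + t·(P−G) with t = 49/27

t = 49/27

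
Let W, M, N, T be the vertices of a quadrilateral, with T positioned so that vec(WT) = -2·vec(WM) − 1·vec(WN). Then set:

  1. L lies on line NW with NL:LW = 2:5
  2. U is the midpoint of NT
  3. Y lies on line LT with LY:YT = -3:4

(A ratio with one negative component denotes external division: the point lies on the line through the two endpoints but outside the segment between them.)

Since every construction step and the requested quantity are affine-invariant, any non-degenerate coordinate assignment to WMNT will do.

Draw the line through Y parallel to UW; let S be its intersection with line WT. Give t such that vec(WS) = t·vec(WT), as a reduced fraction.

Choose coordinates W = (0, 0), M = (1, 0), N = (0, 1), T = (-2, -1).
1. L lies on line NW with NL:LW = 2:5 ⇒ L = (0, 5/7)
2. U is the midpoint of NT ⇒ U = (-1, 0)
3. Y lies on line LT with LY:YT = -3:4 ⇒ Y = (6, 41/7)
through Y parallel to UW: direction (1, 0); meets WT at S = (82/7, 41/7)
S = W + t·(T−W) with t = -41/7

t = -41/7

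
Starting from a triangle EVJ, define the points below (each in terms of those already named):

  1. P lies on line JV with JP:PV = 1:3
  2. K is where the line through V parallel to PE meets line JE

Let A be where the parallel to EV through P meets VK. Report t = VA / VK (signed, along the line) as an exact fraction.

t = -1/4

Choose coordinates E = (0, 0), V = (1, 0), J = (0, 1).
1. P lies on line JV with JP:PV = 1:3 ⇒ P = (1/4, 3/4)
2. K is where the line through V parallel to PE meets line JE ⇒ K = (0, -3)
through P parallel to EV: direction (1, 0); meets VK at A = (5/4, 3/4)
A = V + t·(K−V) with t = -1/4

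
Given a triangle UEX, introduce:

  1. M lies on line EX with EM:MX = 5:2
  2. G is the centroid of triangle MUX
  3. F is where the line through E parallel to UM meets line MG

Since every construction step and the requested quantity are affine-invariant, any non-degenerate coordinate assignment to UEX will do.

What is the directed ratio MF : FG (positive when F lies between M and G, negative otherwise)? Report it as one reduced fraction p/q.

MF:FG = -15/17

Assign U = (0, 0), E = (1, 0), X = (0, 1) — the answer is frame-independent, so this choice is without loss of generality.
1. M lies on line EX with EM:MX = 5:2 ⇒ M = (2/7, 5/7)
2. G is the centroid of triangle MUX ⇒ G = (2/21, 4/7)
3. F is where the line through E parallel to UM meets line MG ⇒ F = (12/7, 25/14)
F = M + t·(G−M) with t = -15/2, so MF:FG = t:(1−t) = -15/2:17/2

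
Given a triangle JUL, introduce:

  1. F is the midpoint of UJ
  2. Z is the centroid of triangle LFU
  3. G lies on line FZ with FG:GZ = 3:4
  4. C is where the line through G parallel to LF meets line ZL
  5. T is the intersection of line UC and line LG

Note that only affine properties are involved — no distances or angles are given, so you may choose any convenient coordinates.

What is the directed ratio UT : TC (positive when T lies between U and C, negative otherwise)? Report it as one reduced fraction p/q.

UT:TC = -35/4

Choose coordinates J = (0, 0), U = (1, 0), L = (0, 1).
1. F is the midpoint of UJ ⇒ F = (1/2, 0)
2. Z is the centroid of triangle LFU ⇒ Z = (1/2, 1/3)
3. G lies on line FZ with FG:GZ = 3:4 ⇒ G = (1/2, 1/7)
4. C is where the line through G parallel to LF meets line ZL ⇒ C = (3/14, 5/7)
5. T is the intersection of line UC and line LG ⇒ T = (7/62, 25/31)
T = U + t·(C−U) with t = 35/31, so UT:TC = t:(1−t) = 35/31:-4/31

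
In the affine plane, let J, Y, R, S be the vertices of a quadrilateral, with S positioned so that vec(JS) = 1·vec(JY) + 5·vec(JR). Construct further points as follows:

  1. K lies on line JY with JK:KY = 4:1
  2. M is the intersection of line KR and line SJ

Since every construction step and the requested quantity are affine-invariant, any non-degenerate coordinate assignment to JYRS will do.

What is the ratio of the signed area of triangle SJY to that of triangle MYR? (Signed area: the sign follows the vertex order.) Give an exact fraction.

Set J = (0, 0), Y = (1, 0), R = (0, 1), S = (1, 5); any affine frame gives the same invariant.
1. K lies on line JY with JK:KY = 4:1 ⇒ K = (4/5, 0)
2. M is the intersection of line KR and line SJ ⇒ M = (4/25, 4/5)
2·[SJY] = 5, 2·[MYR] = 1/25
[SJY]:[MYR] = 5:1/25 = 125

[SJY]:[MYR] = 125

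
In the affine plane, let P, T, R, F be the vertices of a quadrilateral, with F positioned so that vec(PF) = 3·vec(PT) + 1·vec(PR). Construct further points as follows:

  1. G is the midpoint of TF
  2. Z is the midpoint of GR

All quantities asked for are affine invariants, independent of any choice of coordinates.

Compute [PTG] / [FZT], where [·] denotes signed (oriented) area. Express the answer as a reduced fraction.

Assign P = (0, 0), T = (1, 0), R = (0, 1), F = (3, 1) — the answer is frame-independent, so this choice is without loss of generality.
1. G is the midpoint of TF ⇒ G = (2, 1/2)
2. Z is the midpoint of GR ⇒ Z = (1, 3/4)
2·[PTG] = 1/2, 2·[FZT] = 3/2
[PTG]:[FZT] = 1/2:3/2 = 1/3

[PTG]:[FZT] = 1/3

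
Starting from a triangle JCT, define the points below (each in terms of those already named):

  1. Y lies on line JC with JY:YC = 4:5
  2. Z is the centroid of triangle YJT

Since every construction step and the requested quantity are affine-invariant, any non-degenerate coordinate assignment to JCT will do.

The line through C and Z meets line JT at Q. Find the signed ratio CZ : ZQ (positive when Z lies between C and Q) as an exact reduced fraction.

Work in coordinates with J = (0, 0), C = (1, 0), T = (0, 1).
1. Y lies on line JC with JY:YC = 4:5 ⇒ Y = (4/9, 0)
2. Z is the centroid of triangle YJT ⇒ Z = (4/27, 1/3)
line CZ meets JT at Q = (0, 9/23)
Z = C + t·(Q−C) with t = 23/27, so CZ:ZQ = 23/27:4/27

CZ:ZQ = 23/4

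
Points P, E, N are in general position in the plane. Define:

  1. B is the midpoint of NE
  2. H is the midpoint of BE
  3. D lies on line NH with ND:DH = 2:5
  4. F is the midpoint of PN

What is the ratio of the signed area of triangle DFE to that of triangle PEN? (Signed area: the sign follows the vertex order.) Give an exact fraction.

[DFE]:[PEN] = 11/28

Choose coordinates P = (0, 0), E = (1, 0), N = (0, 1).
1. B is the midpoint of NE ⇒ B = (1/2, 1/2)
2. H is the midpoint of BE ⇒ H = (3/4, 1/4)
3. D lies on line NH with ND:DH = 2:5 ⇒ D = (3/14, 11/14)
4. F is the midpoint of PN ⇒ F = (0, 1/2)
2·[DFE] = 11/28, 2·[PEN] = 1
[DFE]:[PEN] = 11/28:1 = 11/28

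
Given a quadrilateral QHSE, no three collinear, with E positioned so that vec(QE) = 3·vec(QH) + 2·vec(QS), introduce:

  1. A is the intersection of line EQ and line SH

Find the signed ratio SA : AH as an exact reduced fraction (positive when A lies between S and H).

SA:AH = 3/2

Assign Q = (0, 0), H = (1, 0), S = (0, 1), E = (3, 2) — the answer is frame-independent, so this choice is without loss of generality.
1. A is the intersection of line EQ and line SH ⇒ A = (3/5, 2/5)
A = S + t·(H−S) with t = 3/5, so SA:AH = t:(1−t) = 3/5:2/5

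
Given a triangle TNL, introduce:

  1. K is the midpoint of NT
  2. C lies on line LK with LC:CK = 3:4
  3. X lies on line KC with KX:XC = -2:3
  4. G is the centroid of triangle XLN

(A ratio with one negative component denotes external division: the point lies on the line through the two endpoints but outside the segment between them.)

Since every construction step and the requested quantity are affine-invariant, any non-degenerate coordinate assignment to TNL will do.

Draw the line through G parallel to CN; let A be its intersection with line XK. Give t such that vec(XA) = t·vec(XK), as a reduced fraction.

Set T = (0, 0), N = (1, 0), L = (0, 1); any affine frame gives the same invariant.
1. K is the midpoint of NT ⇒ K = (1/2, 0)
2. C lies on line LK with LC:CK = 3:4 ⇒ C = (3/14, 4/7)
3. X lies on line KC with KX:XC = -2:3 ⇒ X = (15/14, -8/7)
4. G is the centroid of triangle XLN ⇒ G = (29/42, -1/21)
through G parallel to CN: direction (11/14, -4/7); meets XK at A = (3/7, 1/7)
A = X + t·(K−X) with t = 9/8

t = 9/8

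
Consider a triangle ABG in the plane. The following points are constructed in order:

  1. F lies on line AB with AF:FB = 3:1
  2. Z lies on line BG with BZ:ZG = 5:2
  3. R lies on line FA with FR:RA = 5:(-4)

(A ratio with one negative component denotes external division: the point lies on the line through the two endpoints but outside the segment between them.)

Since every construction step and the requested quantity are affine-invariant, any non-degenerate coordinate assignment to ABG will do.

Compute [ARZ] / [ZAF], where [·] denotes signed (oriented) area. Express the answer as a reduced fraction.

Choose coordinates A = (0, 0), B = (1, 0), G = (0, 1).
1. F lies on line AB with AF:FB = 3:1 ⇒ F = (3/4, 0)
2. Z lies on line BG with BZ:ZG = 5:2 ⇒ Z = (2/7, 5/7)
3. R lies on line FA with FR:RA = 5:(-4) ⇒ R = (-3, 0)
2·[ARZ] = -15/7, 2·[ZAF] = 15/28
[ARZ]:[ZAF] = -15/7:15/28 = -4

[ARZ]:[ZAF] = -4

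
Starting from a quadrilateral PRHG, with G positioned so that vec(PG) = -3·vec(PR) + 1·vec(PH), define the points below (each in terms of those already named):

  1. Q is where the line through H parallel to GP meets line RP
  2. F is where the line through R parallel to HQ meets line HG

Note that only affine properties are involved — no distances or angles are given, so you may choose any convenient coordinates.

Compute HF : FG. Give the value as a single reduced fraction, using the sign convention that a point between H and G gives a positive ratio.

Assign P = (0, 0), R = (1, 0), H = (0, 1), G = (-3, 1) — the answer is frame-independent, so this choice is without loss of generality.
1. Q is where the line through H parallel to GP meets line RP ⇒ Q = (3, 0)
2. F is where the line through R parallel to HQ meets line HG ⇒ F = (-2, 1)
F = H + t·(G−H) with t = 2/3, so HF:FG = t:(1−t) = 2/3:1/3

HF:FG = 2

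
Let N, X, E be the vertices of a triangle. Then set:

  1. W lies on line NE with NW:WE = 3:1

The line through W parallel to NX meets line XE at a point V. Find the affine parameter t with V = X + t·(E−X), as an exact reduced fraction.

t = 3/4

Assign N = (0, 0), X = (1, 0), E = (0, 1) — the answer is frame-independent, so this choice is without loss of generality.
1. W lies on line NE with NW:WE = 3:1 ⇒ W = (0, 3/4)
through W parallel to NX: direction (1, 0); meets XE at V = (1/4, 3/4)
V = X + t·(E−X) with t = 3/4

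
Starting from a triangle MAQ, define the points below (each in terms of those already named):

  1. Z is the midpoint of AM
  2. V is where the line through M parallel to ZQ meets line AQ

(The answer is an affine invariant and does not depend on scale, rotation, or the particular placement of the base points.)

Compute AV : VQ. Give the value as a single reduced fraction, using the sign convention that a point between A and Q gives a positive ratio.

Choose coordinates M = (0, 0), A = (1, 0), Q = (0, 1).
1. Z is the midpoint of AM ⇒ Z = (1/2, 0)
2. V is where the line through M parallel to ZQ meets line AQ ⇒ V = (-1, 2)
V = A + t·(Q−A) with t = 2, so AV:VQ = t:(1−t) = 2:-1

AV:VQ = -2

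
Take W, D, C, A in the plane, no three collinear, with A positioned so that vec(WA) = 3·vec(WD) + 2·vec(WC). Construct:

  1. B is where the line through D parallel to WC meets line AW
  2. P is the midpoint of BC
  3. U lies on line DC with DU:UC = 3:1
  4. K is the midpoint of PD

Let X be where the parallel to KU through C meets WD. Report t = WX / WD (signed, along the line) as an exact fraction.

t = 3/2

Work in coordinates with W = (0, 0), D = (1, 0), C = (0, 1), A = (3, 2).
1. B is where the line through D parallel to WC meets line AW ⇒ B = (1, 2/3)
2. P is the midpoint of BC ⇒ P = (1/2, 5/6)
3. U lies on line DC with DU:UC = 3:1 ⇒ U = (1/4, 3/4)
4. K is the midpoint of PD ⇒ K = (3/4, 5/12)
through C parallel to KU: direction (-1/2, 1/3); meets WD at X = (3/2, 0)
X = W + t·(D−W) with t = 3/2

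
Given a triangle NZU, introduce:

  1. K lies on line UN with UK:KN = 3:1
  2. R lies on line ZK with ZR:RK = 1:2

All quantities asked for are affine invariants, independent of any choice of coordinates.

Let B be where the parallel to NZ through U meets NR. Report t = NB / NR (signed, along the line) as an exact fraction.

Assign N = (0, 0), Z = (1, 0), U = (0, 1) — the answer is frame-independent, so this choice is without loss of generality.
1. K lies on line UN with UK:KN = 3:1 ⇒ K = (0, 1/4)
2. R lies on line ZK with ZR:RK = 1:2 ⇒ R = (2/3, 1/12)
through U parallel to NZ: direction (1, 0); meets NR at B = (8, 1)
B = N + t·(R−N) with t = 12

t = 12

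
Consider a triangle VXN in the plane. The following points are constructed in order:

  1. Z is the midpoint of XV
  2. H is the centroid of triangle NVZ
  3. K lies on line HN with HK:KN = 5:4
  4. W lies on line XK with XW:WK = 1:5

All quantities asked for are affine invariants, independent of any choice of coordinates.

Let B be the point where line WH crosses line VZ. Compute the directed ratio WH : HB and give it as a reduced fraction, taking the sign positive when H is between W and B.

WH:HB = -35/54

Choose coordinates V = (0, 0), X = (1, 0), N = (0, 1).
1. Z is the midpoint of XV ⇒ Z = (1/2, 0)
2. H is the centroid of triangle NVZ ⇒ H = (1/6, 1/3)
3. K lies on line HN with HK:KN = 5:4 ⇒ K = (2/27, 19/27)
4. W lies on line XK with XW:WK = 1:5 ⇒ W = (137/162, 19/162)
line WH meets VZ at B = (17/14, 0)
H = W + t·(B−W) with t = -35/19, so WH:HB = -35/19:54/19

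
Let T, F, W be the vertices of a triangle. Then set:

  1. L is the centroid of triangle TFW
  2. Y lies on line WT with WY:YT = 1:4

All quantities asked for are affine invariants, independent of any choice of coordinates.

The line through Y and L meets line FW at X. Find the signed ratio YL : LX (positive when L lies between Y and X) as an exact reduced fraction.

Work in coordinates with T = (0, 0), F = (1, 0), W = (0, 1).
1. L is the centroid of triangle TFW ⇒ L = (1/3, 1/3)
2. Y lies on line WT with WY:YT = 1:4 ⇒ Y = (0, 4/5)
line YL meets FW at X = (-1/2, 3/2)
L = Y + t·(X−Y) with t = -2/3, so YL:LX = -2/3:5/3

YL:LX = -2/5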